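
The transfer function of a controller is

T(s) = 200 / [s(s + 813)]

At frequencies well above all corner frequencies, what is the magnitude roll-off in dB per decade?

Each pole contributes −20 dB/decade at high frequency; each zero contributes +20 dB/decade.
Net: 0 zero(s) − 2 pole(s) → -40 dB/decade.

-40 dB/decade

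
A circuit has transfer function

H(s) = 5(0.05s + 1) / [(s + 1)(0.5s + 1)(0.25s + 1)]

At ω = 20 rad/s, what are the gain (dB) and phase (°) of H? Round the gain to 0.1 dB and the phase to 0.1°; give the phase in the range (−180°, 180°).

At ω = 20 rad/s:
zero (1 + j20·0.05) = 1 + j1 → |·| ≈ 1.4142, ∠ ≈ 45.00°
pole (1 + j20·1) = 1 + j20 → |·| ≈ 20.025, ∠ ≈ 87.14°
pole (1 + j20·0.5) = 1 + j10 → |·| ≈ 10.05, ∠ ≈ 84.29°
pole (1 + j20·0.25) = 1 + j5 → |·| ≈ 5.099, ∠ ≈ 78.69°
|H| = 5 · 1.4142 / (20.025 · 10.05 · 5.099) ≈ 0.0068906
Gain = 20 log₁₀(0.0068906) ≈ -43.23 dB
∠H = (45.00°) − (87.14° + 84.29° + 78.69°) = -205.12° ≡ 154.88° (principal value)

-43.2 dB, 154.9°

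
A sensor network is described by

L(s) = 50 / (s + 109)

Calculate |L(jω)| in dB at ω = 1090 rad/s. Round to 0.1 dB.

-26.8 dB

At s = jω = j1090:
pole (s+109): 109 + j1090 → |·| = √(109²+1090²) = √1199981 ≈ 1095.4, ∠ = arctan(1090/109) ≈ 84.29°
|L| = 50 / 1095.4 ≈ 0.045645
Gain = 20 log₁₀(0.045645) ≈ -26.81 dB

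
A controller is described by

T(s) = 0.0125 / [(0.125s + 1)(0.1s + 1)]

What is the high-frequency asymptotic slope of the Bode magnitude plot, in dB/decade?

-40 dB/decade

Each pole contributes −20 dB/decade at high frequency; each zero contributes +20 dB/decade.
Net: 0 zero(s) − 2 pole(s) → -40 dB/decade.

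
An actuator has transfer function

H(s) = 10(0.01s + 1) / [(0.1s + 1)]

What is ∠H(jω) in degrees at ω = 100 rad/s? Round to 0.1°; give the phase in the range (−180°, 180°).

At ω = 100 rad/s:
zero (1 + j100·0.01) = 1 + j1 → |·| ≈ 1.4142, ∠ ≈ 45.00°
pole (1 + j100·0.1) = 1 + j10 → |·| ≈ 10.05, ∠ ≈ 84.29°
∠H = (45.00°) − (84.29°) = -39.29°

-39.3°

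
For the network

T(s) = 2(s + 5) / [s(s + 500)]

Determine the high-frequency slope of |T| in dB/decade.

Each pole contributes −20 dB/decade at high frequency; each zero contributes +20 dB/decade.
Net: 1 zero(s) − 2 pole(s) → -20 dB/decade.

-20 dB/decade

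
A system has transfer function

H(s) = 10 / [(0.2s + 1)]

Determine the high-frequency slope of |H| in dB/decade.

Each pole contributes −20 dB/decade at high frequency; each zero contributes +20 dB/decade.
Net: 0 zero(s) − 1 pole(s) → -20 dB/decade.

-20 dB/decade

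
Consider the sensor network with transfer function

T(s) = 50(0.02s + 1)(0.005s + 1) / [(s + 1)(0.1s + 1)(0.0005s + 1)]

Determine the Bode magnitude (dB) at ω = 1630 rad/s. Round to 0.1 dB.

At ω = 1630 rad/s:
zero (1 + j1630·0.02) = 1 + j32.6 → |·| ≈ 32.615, ∠ ≈ 88.24°
zero (1 + j1630·0.005) = 1 + j8.15 → |·| ≈ 8.2111, ∠ ≈ 83.00°
pole (1 + j1630·1) = 1 + j1630 → |·| ≈ 1630, ∠ ≈ 89.96°
pole (1 + j1630·0.1) = 1 + j163 → |·| ≈ 163, ∠ ≈ 89.65°
pole (1 + j1630·0.0005) = 1 + j0.815 → |·| ≈ 1.29, ∠ ≈ 39.18°
|T| = 50 · 32.615 · 8.2111 / (1630 · 163 · 1.29) ≈ 0.039068
Gain = 20 log₁₀(0.039068) ≈ -28.16 dB

-28.2 dB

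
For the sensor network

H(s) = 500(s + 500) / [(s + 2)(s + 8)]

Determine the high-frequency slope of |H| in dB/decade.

-20 dB/decade

Each pole contributes −20 dB/decade at high frequency; each zero contributes +20 dB/decade.
Net: 1 zero(s) − 2 pole(s) → -20 dB/decade.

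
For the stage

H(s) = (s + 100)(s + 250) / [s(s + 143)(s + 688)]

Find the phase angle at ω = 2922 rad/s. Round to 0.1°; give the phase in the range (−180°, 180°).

-80.8°

At s = jω = j2922:
zero (s+100): 100 + j2922 → |·| = √(100²+2922²) = √8548084 ≈ 2923.7, ∠ = arctan(2922/100) ≈ 88.04°
zero (s+250): 250 + j2922 → |·| = √(250²+2922²) = √8600584 ≈ 2932.7, ∠ = arctan(2922/250) ≈ 85.11°
pole (s+143): 143 + j2922 → |·| = √(143²+2922²) = √8558533 ≈ 2925.5, ∠ = arctan(2922/143) ≈ 87.20°
pole (s+688): 688 + j2922 → |·| = √(688²+2922²) = √9011428 ≈ 3001.9, ∠ = arctan(2922/688) ≈ 76.75°
pole at origin: |s| = 2922, ∠ = 90.00° (in denominator)
∠H = 173.15° − 253.95° = -80.80°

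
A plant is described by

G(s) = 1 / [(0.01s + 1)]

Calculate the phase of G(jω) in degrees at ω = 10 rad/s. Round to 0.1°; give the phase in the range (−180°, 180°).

At ω = 10 rad/s:
pole (1 + j10·0.01) = 1 + j0.1 → |·| ≈ 1.005, ∠ ≈ 5.71°
∠G = (0°) − (5.71°) = -5.71°

-5.7°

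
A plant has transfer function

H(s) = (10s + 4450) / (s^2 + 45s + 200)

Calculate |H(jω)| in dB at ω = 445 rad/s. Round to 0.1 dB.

Substitute s = j445:
Numerator: 10(j445) + 4450 = 4450 + j4450
Denominator: (j445)^2 + 45(j445) + 200 = -197825 + j20025
|N| = √(4450² + 4450²) ≈ 6293.3, ∠N ≈ 45.00°
|D| = √(197825² + 20025²) ≈ 1.9884e+05, ∠D ≈ 174.22°
|H| = 6293.3 / 1.9884e+05 ≈ 0.03165
Gain = 20 log₁₀(0.03165) ≈ -29.99 dB

-30.0 dB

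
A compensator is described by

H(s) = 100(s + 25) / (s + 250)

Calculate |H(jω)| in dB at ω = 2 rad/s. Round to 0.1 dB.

20.0 dB

At s = jω = j2:
zero (s+25): 25 + j2 → |·| = √(25²+2²) = √629 ≈ 25.08, ∠ = arctan(2/25) ≈ 4.57°
pole (s+250): 250 + j2 → |·| = √(250²+2²) = √62504 ≈ 250.01, ∠ = arctan(2/250) ≈ 0.46°
|H| = 100 · 25.08 / 250.01 ≈ 10.032
Gain = 20 log₁₀(10.032) ≈ 20.03 dB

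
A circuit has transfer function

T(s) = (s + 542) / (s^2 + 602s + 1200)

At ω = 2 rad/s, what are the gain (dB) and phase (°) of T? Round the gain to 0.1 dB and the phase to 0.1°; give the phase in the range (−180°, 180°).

Substitute s = j2:
Numerator: (j2) + 542 = 542 + j2
Denominator: (j2)^2 + 602(j2) + 1200 = 1196 + j1204
|N| = √(542² + 2²) ≈ 542, ∠N ≈ 0.21°
|D| = √(1196² + 1204²) ≈ 1697.1, ∠D ≈ 45.19°
|T| = 542 / 1697.1 ≈ 0.31937
Gain = 20 log₁₀(0.31937) ≈ -9.91 dB
∠T = 0.21° − 45.19° = -44.98°

-9.9 dB, -45.0°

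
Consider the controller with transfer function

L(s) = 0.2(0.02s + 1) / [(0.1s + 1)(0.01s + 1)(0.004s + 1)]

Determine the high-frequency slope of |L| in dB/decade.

-40 dB/decade

Each pole contributes −20 dB/decade at high frequency; each zero contributes +20 dB/decade.
Net: 1 zero(s) − 3 pole(s) → -40 dB/decade.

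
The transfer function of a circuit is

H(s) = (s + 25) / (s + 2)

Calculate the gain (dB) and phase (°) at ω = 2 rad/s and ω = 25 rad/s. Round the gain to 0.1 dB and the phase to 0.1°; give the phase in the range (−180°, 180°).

ω = 2: 19.0 dB, -40.4°; ω = 25: 3.0 dB, -40.4°

Substitute s = j2:
Numerator: (j2) + 25 = 25 + j2
Denominator: (j2) + 2 = 2 + j2
|N| = √(25² + 2²) ≈ 25.08, ∠N ≈ 4.57°
|D| = √(2² + 2²) ≈ 2.8284, ∠D ≈ 45.00°
|H| = 25.08 / 2.8284 ≈ 8.8672
Gain = 20 log₁₀(8.8672) ≈ 18.96 dB
∠H = 4.57° − 45.00° = -40.43°

Substitute s = j25:
Numerator: (j25) + 25 = 25 + j25
Denominator: (j25) + 2 = 2 + j25
|N| = √(25² + 25²) ≈ 35.355, ∠N ≈ 45.00°
|D| = √(2² + 25²) ≈ 25.08, ∠D ≈ 85.43°
|H| = 35.355 / 25.08 ≈ 1.4097
Gain = 20 log₁₀(1.4097) ≈ 2.98 dB
∠H = 45.00° − 85.43° = -40.43°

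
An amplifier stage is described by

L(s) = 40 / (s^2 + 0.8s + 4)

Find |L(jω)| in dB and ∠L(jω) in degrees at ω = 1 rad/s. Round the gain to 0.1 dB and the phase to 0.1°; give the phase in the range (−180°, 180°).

22.2 dB, -14.9°

At s = jω = j1:
quadratic: (j1)² + 0.8·j1 + 4 = 3 + j0.8 → |·| ≈ 3.1048, ∠ ≈ 14.93°
|L| = 40 / 3.1048 ≈ 12.883
Gain = 20 log₁₀(12.883) ≈ 22.20 dB
∠L = 0.00° − 14.93° = -14.93°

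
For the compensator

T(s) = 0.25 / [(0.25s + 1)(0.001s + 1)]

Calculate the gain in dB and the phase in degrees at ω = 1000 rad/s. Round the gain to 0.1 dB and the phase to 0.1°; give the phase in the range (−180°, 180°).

-63.0 dB, -134.8°

At ω = 1000 rad/s:
pole (1 + j1000·0.25) = 1 + j250 → |·| ≈ 250, ∠ ≈ 89.77°
pole (1 + j1000·0.001) = 1 + j1 → |·| ≈ 1.4142, ∠ ≈ 45.00°
|T| = 0.25 · 1 / (250 · 1.4142) ≈ 0.00070711
Gain = 20 log₁₀(0.00070711) ≈ -63.01 dB
∠T = (0°) − (89.77° + 45.00°) = -134.77°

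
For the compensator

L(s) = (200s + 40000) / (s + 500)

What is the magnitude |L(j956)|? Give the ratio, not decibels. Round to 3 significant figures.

Substitute s = j956:
Numerator: 200(j956) + 40000 = 40000 + j191200
Denominator: (j956) + 500 = 500 + j956
|N| = √(40000² + 191200²) ≈ 1.9534e+05, ∠N ≈ 78.18°
|D| = √(500² + 956²) ≈ 1078.9, ∠D ≈ 62.39°
|L| = 1.9534e+05 / 1078.9 ≈ 181.05

181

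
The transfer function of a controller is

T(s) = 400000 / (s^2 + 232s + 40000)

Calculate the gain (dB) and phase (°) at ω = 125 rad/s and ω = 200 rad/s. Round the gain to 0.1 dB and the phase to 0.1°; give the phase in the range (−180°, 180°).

At s = jω = j125:
quadratic: (j125)² + 232·j125 + 40000 = 24375 + j29000 → |·| ≈ 37883, ∠ ≈ 49.95°
|T| = 400000 / 37883 ≈ 10.559
Gain = 20 log₁₀(10.559) ≈ 20.47 dB
∠T = 0.00° − 49.95° = -49.95°

At s = jω = j200:
quadratic: (j200)² + 232·j200 + 40000 = 0 + j46400 → |·| ≈ 46400, ∠ ≈ 90.00°
|T| = 400000 / 46400 ≈ 8.6207
Gain = 20 log₁₀(8.6207) ≈ 18.71 dB
∠T = 0.00° − 90.00° = -90.00°

ω = 125: 20.5 dB, -50.0°; ω = 200: 18.7 dB, -90.0°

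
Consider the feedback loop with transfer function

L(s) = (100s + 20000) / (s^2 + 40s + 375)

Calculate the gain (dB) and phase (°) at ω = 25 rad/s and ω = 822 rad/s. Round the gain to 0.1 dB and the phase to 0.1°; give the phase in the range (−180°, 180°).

Substitute s = j25:
Numerator: 100(j25) + 20000 = 20000 + j2500
Denominator: (j25)^2 + 40(j25) + 375 = -250 + j1000
|N| = √(20000² + 2500²) ≈ 20156, ∠N ≈ 7.13°
|D| = √(250² + 1000²) ≈ 1030.8, ∠D ≈ 104.04°
|L| = 20156 / 1030.8 ≈ 19.554
Gain = 20 log₁₀(19.554) ≈ 25.82 dB
∠L = 7.13° − 104.04° = -96.91°

Substitute s = j822:
Numerator: 100(j822) + 20000 = 20000 + j82200
Denominator: (j822)^2 + 40(j822) + 375 = -675309 + j32880
|N| = √(20000² + 82200²) ≈ 84598, ∠N ≈ 76.33°
|D| = √(675309² + 32880²) ≈ 6.7611e+05, ∠D ≈ 177.21°
|L| = 84598 / 6.7611e+05 ≈ 0.12512
Gain = 20 log₁₀(0.12512) ≈ -18.05 dB
∠L = 76.33° − 177.21° = -100.88°

ω = 25: 25.8 dB, -96.9°; ω = 822: -18.1 dB, -100.9°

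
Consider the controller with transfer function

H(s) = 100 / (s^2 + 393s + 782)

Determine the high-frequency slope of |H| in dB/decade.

-40 dB/decade

Each pole contributes −20 dB/decade at high frequency; each zero contributes +20 dB/decade.
Net: 0 zero(s) − 2 pole(s) → -40 dB/decade.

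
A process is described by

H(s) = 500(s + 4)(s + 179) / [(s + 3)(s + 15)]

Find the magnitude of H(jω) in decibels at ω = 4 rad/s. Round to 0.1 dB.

76.3 dB

At s = jω = j4:
zero (s+4): 4 + j4 → |·| = √(4²+4²) = √32 ≈ 5.6569, ∠ = arctan(4/4) ≈ 45.00°
zero (s+179): 179 + j4 → |·| = √(179²+4²) = √32057 ≈ 179.04, ∠ = arctan(4/179) ≈ 1.28°
pole (s+3): 3 + j4 → |·| = √(3²+4²) = √25 ≈ 5, ∠ = arctan(4/3) ≈ 53.13°
pole (s+15): 15 + j4 → |·| = √(15²+4²) = √241 ≈ 15.524, ∠ = arctan(4/15) ≈ 14.93°
|H| = 500 · 1012.8 / 77.62 ≈ 6524.1
Gain = 20 log₁₀(6524.1) ≈ 76.29 dB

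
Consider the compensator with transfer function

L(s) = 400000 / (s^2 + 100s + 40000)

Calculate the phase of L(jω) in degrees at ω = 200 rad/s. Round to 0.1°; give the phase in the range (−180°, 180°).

-90.0°

At s = jω = j200:
quadratic: (j200)² + 100·j200 + 40000 = 0 + j20000 → |·| ≈ 20000, ∠ ≈ 90.00°
∠L = 0.00° − 90.00° = -90.00°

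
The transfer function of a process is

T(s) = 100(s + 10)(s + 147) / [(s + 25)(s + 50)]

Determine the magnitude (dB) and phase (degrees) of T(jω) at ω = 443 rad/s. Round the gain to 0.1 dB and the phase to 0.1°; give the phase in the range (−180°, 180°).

At s = jω = j443:
zero (s+10): 10 + j443 → |·| = √(10²+443²) = √196349 ≈ 443.11, ∠ = arctan(443/10) ≈ 88.71°
zero (s+147): 147 + j443 → |·| = √(147²+443²) = √217858 ≈ 466.75, ∠ = arctan(443/147) ≈ 71.64°
pole (s+25): 25 + j443 → |·| = √(25²+443²) = √196874 ≈ 443.7, ∠ = arctan(443/25) ≈ 86.77°
pole (s+50): 50 + j443 → |·| = √(50²+443²) = √198749 ≈ 445.81, ∠ = arctan(443/50) ≈ 83.56°
|T| = 100 · 2.0682e+05 / 1.9781e+05 ≈ 104.55
Gain = 20 log₁₀(104.55) ≈ 40.39 dB
∠T = 160.35° − 170.33° = -9.98°

40.4 dB, -10.0°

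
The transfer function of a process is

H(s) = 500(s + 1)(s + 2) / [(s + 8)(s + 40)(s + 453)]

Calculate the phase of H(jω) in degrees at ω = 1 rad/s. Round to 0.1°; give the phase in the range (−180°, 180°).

At s = jω = j1:
zero (s+1): 1 + j1 → |·| = √(1²+1²) = √2 ≈ 1.4142, ∠ = arctan(1/1) ≈ 45.00°
zero (s+2): 2 + j1 → |·| = √(2²+1²) = √5 ≈ 2.2361, ∠ = arctan(1/2) ≈ 26.57°
pole (s+8): 8 + j1 → |·| = √(8²+1²) = √65 ≈ 8.0623, ∠ = arctan(1/8) ≈ 7.13°
pole (s+40): 40 + j1 → |·| = √(40²+1²) = √1601 ≈ 40.012, ∠ = arctan(1/40) ≈ 1.43°
pole (s+453): 453 + j1 → |·| = √(453²+1²) = √205210 ≈ 453, ∠ = arctan(1/453) ≈ 0.13°
∠H = 71.57° − 8.69° = 62.88°

62.9°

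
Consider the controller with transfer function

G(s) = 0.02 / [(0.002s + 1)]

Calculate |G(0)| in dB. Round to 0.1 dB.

G(0) = 0.02 · 1 / 1 = 0.02
20 log₁₀(0.02) ≈ -33.98 dB

-34.0 dB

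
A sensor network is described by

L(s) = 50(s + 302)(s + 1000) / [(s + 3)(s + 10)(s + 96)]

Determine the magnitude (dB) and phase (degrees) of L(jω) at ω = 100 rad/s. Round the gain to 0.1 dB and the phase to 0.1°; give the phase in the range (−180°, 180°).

At s = jω = j100:
zero (s+302): 302 + j100 → |·| = √(302²+100²) = √101204 ≈ 318.13, ∠ = arctan(100/302) ≈ 18.32°
zero (s+1000): 1000 + j100 → |·| = √(1000²+100²) = √1010000 ≈ 1005, ∠ = arctan(100/1000) ≈ 5.71°
pole (s+3): 3 + j100 → |·| = √(3²+100²) = √10009 ≈ 100.04, ∠ = arctan(100/3) ≈ 88.28°
pole (s+10): 10 + j100 → |·| = √(10²+100²) = √10100 ≈ 100.5, ∠ = arctan(100/10) ≈ 84.29°
pole (s+96): 96 + j100 → |·| = √(96²+100²) = √19216 ≈ 138.62, ∠ = arctan(100/96) ≈ 46.17°
|L| = 50 · 3.1972e+05 / 1.3937e+06 ≈ 11.47
Gain = 20 log₁₀(11.47) ≈ 21.19 dB
∠L = 24.03° − 218.74° = -194.71° ≡ 165.29° (principal value)

21.2 dB, 165.3°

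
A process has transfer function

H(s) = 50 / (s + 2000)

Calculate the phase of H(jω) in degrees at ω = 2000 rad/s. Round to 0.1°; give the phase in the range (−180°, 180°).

At s = jω = j2000:
pole (s+2000): 2000 + j2000 → |·| = √(2000²+2000²) = √8000000 ≈ 2828.4, ∠ = arctan(2000/2000) ≈ 45.00°
∠H = 0.00° − 45.00° = -45.00°

-45.0°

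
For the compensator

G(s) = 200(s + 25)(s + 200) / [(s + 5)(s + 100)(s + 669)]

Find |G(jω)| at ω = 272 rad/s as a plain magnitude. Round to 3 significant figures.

At s = jω = j272:
zero (s+25): 25 + j272 → |·| = √(25²+272²) = √74609 ≈ 273.15, ∠ = arctan(272/25) ≈ 84.75°
zero (s+200): 200 + j272 → |·| = √(200²+272²) = √113984 ≈ 337.62, ∠ = arctan(272/200) ≈ 53.67°
pole (s+5): 5 + j272 → |·| = √(5²+272²) = √74009 ≈ 272.05, ∠ = arctan(272/5) ≈ 88.95°
pole (s+100): 100 + j272 → |·| = √(100²+272²) = √83984 ≈ 289.8, ∠ = arctan(272/100) ≈ 69.81°
pole (s+669): 669 + j272 → |·| = √(669²+272²) = √521545 ≈ 722.18, ∠ = arctan(272/669) ≈ 22.13°
|G| = 200 · 92221 / 5.6937e+07 ≈ 0.32394

0.324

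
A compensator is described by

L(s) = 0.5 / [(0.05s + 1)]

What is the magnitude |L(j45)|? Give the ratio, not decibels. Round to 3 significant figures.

0.203

At ω = 45 rad/s:
pole (1 + j45·0.05) = 1 + j2.25 → |·| ≈ 2.4622, ∠ ≈ 66.04°
|L| = 0.5 · 1 / (2.4622) ≈ 0.20307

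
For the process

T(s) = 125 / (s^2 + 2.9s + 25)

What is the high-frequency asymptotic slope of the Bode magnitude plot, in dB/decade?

-40 dB/decade

Each pole contributes −20 dB/decade at high frequency; each zero contributes +20 dB/decade.
Net: 0 zero(s) − 2 pole(s) → -40 dB/decade.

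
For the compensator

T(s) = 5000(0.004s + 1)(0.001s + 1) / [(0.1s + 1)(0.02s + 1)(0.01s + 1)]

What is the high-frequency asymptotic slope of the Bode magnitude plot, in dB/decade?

Each pole contributes −20 dB/decade at high frequency; each zero contributes +20 dB/decade.
Net: 2 zero(s) − 3 pole(s) → -20 dB/decade.

-20 dB/decade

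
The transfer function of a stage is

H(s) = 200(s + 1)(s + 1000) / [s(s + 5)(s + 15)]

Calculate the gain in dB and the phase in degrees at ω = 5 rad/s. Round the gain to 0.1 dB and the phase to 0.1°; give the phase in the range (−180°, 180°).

65.2 dB, -74.5°

At s = jω = j5:
zero (s+1): 1 + j5 → |·| = √(1²+5²) = √26 ≈ 5.099, ∠ = arctan(5/1) ≈ 78.69°
zero (s+1000): 1000 + j5 → |·| = √(1000²+5²) = √1000025 ≈ 1000, ∠ = arctan(5/1000) ≈ 0.29°
pole (s+5): 5 + j5 → |·| = √(5²+5²) = √50 ≈ 7.0711, ∠ = arctan(5/5) ≈ 45.00°
pole (s+15): 15 + j5 → |·| = √(15²+5²) = √250 ≈ 15.811, ∠ = arctan(5/15) ≈ 18.43°
pole at origin: |s| = 5, ∠ = 90.00° (in denominator)
|H| = 200 · 5099 / 559.01 ≈ 1824.3
Gain = 20 log₁₀(1824.3) ≈ 65.22 dB
∠H = 78.98° − 153.43° = -74.45°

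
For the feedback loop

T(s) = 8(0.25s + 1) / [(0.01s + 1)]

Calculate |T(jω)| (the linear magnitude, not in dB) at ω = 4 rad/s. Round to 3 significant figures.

At ω = 4 rad/s:
zero (1 + j4·0.25) = 1 + j1 → |·| ≈ 1.4142, ∠ ≈ 45.00°
pole (1 + j4·0.01) = 1 + j0.04 → |·| ≈ 1.0008, ∠ ≈ 2.29°
|T| = 8 · 1.4142 / (1.0008) ≈ 11.305

11.3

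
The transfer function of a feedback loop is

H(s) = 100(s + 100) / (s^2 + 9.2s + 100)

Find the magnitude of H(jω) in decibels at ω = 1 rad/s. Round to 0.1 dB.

At s = jω = j1:
zero (s+100): 100 + j1 → |·| = √(100²+1²) = √10001 ≈ 100, ∠ = arctan(1/100) ≈ 0.57°
quadratic: (j1)² + 9.2·j1 + 100 = 99 + j9.2 → |·| ≈ 99.427, ∠ ≈ 5.31°
|H| = 100 · 100 / 99.427 ≈ 100.58
Gain = 20 log₁₀(100.58) ≈ 40.05 dB

40.1 dB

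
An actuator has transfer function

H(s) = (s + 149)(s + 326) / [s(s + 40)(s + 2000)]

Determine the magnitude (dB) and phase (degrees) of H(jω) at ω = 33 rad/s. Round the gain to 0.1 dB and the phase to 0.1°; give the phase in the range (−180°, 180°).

-36.7 dB, -112.2°

At s = jω = j33:
zero (s+149): 149 + j33 → |·| = √(149²+33²) = √23290 ≈ 152.61, ∠ = arctan(33/149) ≈ 12.49°
zero (s+326): 326 + j33 → |·| = √(326²+33²) = √107365 ≈ 327.67, ∠ = arctan(33/326) ≈ 5.78°
pole (s+40): 40 + j33 → |·| = √(40²+33²) = √2689 ≈ 51.856, ∠ = arctan(33/40) ≈ 39.52°
pole (s+2000): 2000 + j33 → |·| = √(2000²+33²) = √4001089 ≈ 2000.3, ∠ = arctan(33/2000) ≈ 0.95°
pole at origin: |s| = 33, ∠ = 90.00° (in denominator)
|H| = 1 · 50006 / 3.423e+06 ≈ 0.014609
Gain = 20 log₁₀(0.014609) ≈ -36.71 dB
∠H = 18.27° − 130.47° = -112.20°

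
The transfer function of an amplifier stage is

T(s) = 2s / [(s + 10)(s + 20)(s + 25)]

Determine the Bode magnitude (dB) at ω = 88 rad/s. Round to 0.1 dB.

At s = jω = j88:
zero at origin: s = j88 → |·| = 88, ∠ = 90.00°
pole (s+10): 10 + j88 → |·| = √(10²+88²) = √7844 ≈ 88.566, ∠ = arctan(88/10) ≈ 83.52°
pole (s+20): 20 + j88 → |·| = √(20²+88²) = √8144 ≈ 90.244, ∠ = arctan(88/20) ≈ 77.20°
pole (s+25): 25 + j88 → |·| = √(25²+88²) = √8369 ≈ 91.482, ∠ = arctan(88/25) ≈ 74.14°
|T| = 2 · 88 / 7.3117e+05 ≈ 0.00024071
Gain = 20 log₁₀(0.00024071) ≈ -72.37 dB

-72.4 dB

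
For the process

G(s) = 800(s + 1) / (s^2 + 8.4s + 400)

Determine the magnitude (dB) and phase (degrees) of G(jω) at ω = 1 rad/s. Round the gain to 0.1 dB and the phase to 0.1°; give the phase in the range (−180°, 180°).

At s = jω = j1:
zero (s+1): 1 + j1 → |·| = √(1²+1²) = √2 ≈ 1.4142, ∠ = arctan(1/1) ≈ 45.00°
quadratic: (j1)² + 8.4·j1 + 400 = 399 + j8.4 → |·| ≈ 399.09, ∠ ≈ 1.21°
|G| = 800 · 1.4142 / 399.09 ≈ 2.8348
Gain = 20 log₁₀(2.8348) ≈ 9.05 dB
∠G = 45.00° − 1.21° = 43.79°

9.1 dB, 43.8°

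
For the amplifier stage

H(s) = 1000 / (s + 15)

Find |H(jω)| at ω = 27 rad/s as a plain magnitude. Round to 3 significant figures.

32.4

Substitute s = j27:
Numerator: 1000 = 1000 + j0
Denominator: (j27) + 15 = 15 + j27
|N| = √(1000² + 0²) ≈ 1000, ∠N ≈ 0.00°
|D| = √(15² + 27²) ≈ 30.887, ∠D ≈ 60.95°
|H| = 1000 / 30.887 ≈ 32.376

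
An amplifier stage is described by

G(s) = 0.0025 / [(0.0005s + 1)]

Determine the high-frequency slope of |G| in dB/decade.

Each pole contributes −20 dB/decade at high frequency; each zero contributes +20 dB/decade.
Net: 0 zero(s) − 1 pole(s) → -20 dB/decade.

-20 dB/decade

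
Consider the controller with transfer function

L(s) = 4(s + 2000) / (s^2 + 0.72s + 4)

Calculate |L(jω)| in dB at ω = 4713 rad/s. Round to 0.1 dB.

At s = jω = j4713:
zero (s+2000): 2000 + j4713 → |·| = √(2000²+4713²) = √26212369 ≈ 5119.8, ∠ = arctan(4713/2000) ≈ 67.01°
quadratic: (j4713)² + 0.72·j4713 + 4 = -22212365 + j3393.36 → |·| ≈ 2.2212e+07, ∠ ≈ 179.99°
|L| = 4 · 5119.8 / 2.2212e+07 ≈ 0.00092199
Gain = 20 log₁₀(0.00092199) ≈ -60.71 dB

-60.7 dB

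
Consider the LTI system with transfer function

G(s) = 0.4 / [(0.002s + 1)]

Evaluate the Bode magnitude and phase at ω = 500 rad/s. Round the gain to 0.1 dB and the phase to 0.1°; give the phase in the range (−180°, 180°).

At ω = 500 rad/s:
pole (1 + j500·0.002) = 1 + j1 → |·| ≈ 1.4142, ∠ ≈ 45.00°
|G| = 0.4 · 1 / (1.4142) ≈ 0.28285
Gain = 20 log₁₀(0.28285) ≈ -10.97 dB
∠G = (0°) − (45.00°) = -45.00°

-11.0 dB, -45.0°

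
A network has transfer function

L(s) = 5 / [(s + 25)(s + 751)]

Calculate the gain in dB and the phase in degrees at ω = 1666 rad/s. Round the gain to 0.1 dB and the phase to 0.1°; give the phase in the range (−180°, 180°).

At s = jω = j1666:
pole (s+25): 25 + j1666 → |·| = √(25²+1666²) = √2776181 ≈ 1666.2, ∠ = arctan(1666/25) ≈ 89.14°
pole (s+751): 751 + j1666 → |·| = √(751²+1666²) = √3339557 ≈ 1827.4, ∠ = arctan(1666/751) ≈ 65.74°
|L| = 5 / 3.0448e+06 ≈ 1.6421e-06
Gain = 20 log₁₀(1.6421e-06) ≈ -115.69 dB
∠L = 0.00° − 154.88° = -154.88°

-115.7 dB, -154.9°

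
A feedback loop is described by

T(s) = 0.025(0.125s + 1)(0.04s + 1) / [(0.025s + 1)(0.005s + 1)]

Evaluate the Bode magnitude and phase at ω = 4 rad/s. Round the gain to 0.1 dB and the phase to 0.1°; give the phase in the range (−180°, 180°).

-31.0 dB, 28.8°

At ω = 4 rad/s:
zero (1 + j4·0.125) = 1 + j0.5 → |·| ≈ 1.118, ∠ ≈ 26.57°
zero (1 + j4·0.04) = 1 + j0.16 → |·| ≈ 1.0127, ∠ ≈ 9.09°
pole (1 + j4·0.025) = 1 + j0.1 → |·| ≈ 1.005, ∠ ≈ 5.71°
pole (1 + j4·0.005) = 1 + j0.02 → |·| ≈ 1.0002, ∠ ≈ 1.15°
|T| = 0.025 · 1.118 · 1.0127 / (1.005 · 1.0002) ≈ 0.028159
Gain = 20 log₁₀(0.028159) ≈ -31.01 dB
∠T = (26.57° + 9.09°) − (5.71° + 1.15°) = 28.80°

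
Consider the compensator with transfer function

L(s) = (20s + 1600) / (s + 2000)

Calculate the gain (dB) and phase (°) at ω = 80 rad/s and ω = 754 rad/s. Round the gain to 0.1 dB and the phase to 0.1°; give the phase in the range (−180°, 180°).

ω = 80: 1.1 dB, 42.7°; ω = 754: 17.0 dB, 63.3°

Substitute s = j80:
Numerator: 20(j80) + 1600 = 1600 + j1600
Denominator: (j80) + 2000 = 2000 + j80
|N| = √(1600² + 1600²) ≈ 2262.7, ∠N ≈ 45.00°
|D| = √(2000² + 80²) ≈ 2001.6, ∠D ≈ 2.29°
|L| = 2262.7 / 2001.6 ≈ 1.1304
Gain = 20 log₁₀(1.1304) ≈ 1.06 dB
∠L = 45.00° − 2.29° = 42.71°

Substitute s = j754:
Numerator: 20(j754) + 1600 = 1600 + j15080
Denominator: (j754) + 2000 = 2000 + j754
|N| = √(1600² + 15080²) ≈ 15165, ∠N ≈ 83.94°
|D| = √(2000² + 754²) ≈ 2137.4, ∠D ≈ 20.66°
|L| = 15165 / 2137.4 ≈ 7.0951
Gain = 20 log₁₀(7.0951) ≈ 17.02 dB
∠L = 83.94° − 20.66° = 63.28°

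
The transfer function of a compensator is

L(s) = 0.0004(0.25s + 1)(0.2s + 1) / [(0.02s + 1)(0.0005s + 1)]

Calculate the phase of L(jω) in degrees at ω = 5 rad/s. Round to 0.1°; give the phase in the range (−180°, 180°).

At ω = 5 rad/s:
zero (1 + j5·0.25) = 1 + j1.25 → |·| ≈ 1.6008, ∠ ≈ 51.34°
zero (1 + j5·0.2) = 1 + j1 → |·| ≈ 1.4142, ∠ ≈ 45.00°
pole (1 + j5·0.02) = 1 + j0.1 → |·| ≈ 1.005, ∠ ≈ 5.71°
pole (1 + j5·0.0005) = 1 + j0.0025 → |·| ≈ 1, ∠ ≈ 0.14°
∠L = (51.34° + 45.00°) − (5.71° + 0.14°) = 90.49°

90.5°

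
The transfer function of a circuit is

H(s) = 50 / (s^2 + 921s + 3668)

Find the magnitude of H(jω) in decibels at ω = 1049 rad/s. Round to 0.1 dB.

Substitute s = j1049:
Numerator: 50 = 50 + j0
Denominator: (j1049)^2 + 921(j1049) + 3668 = -1096733 + j966129
|N| = √(50² + 0²) ≈ 50, ∠N ≈ 0.00°
|D| = √(1096733² + 966129²) ≈ 1.4616e+06, ∠D ≈ 138.62°
|H| = 50 / 1.4616e+06 ≈ 3.4209e-05
Gain = 20 log₁₀(3.4209e-05) ≈ -89.32 dB

-89.3 dB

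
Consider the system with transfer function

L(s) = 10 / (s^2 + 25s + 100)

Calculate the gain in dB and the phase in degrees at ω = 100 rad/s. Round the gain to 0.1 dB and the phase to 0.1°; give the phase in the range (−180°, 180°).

-60.2 dB, -165.8°

Substitute s = j100:
Numerator: 10 = 10 + j0
Denominator: (j100)^2 + 25(j100) + 100 = -9900 + j2500
|N| = √(10² + 0²) ≈ 10, ∠N ≈ 0.00°
|D| = √(9900² + 2500²) ≈ 10211, ∠D ≈ 165.83°
|L| = 10 / 10211 ≈ 0.00097934
Gain = 20 log₁₀(0.00097934) ≈ -60.18 dB
∠L = 0.00° − 165.83° = -165.83°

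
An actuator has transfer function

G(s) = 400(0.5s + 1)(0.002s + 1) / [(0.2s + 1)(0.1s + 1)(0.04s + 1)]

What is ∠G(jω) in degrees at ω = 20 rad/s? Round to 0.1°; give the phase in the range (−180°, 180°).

-91.5°

At ω = 20 rad/s:
zero (1 + j20·0.5) = 1 + j10 → |·| ≈ 10.05, ∠ ≈ 84.29°
zero (1 + j20·0.002) = 1 + j0.04 → |·| ≈ 1.0008, ∠ ≈ 2.29°
pole (1 + j20·0.2) = 1 + j4 → |·| ≈ 4.1231, ∠ ≈ 75.96°
pole (1 + j20·0.1) = 1 + j2 → |·| ≈ 2.2361, ∠ ≈ 63.43°
pole (1 + j20·0.04) = 1 + j0.8 → |·| ≈ 1.2806, ∠ ≈ 38.66°
∠G = (84.29° + 2.29°) − (75.96° + 63.43° + 38.66°) = -91.47°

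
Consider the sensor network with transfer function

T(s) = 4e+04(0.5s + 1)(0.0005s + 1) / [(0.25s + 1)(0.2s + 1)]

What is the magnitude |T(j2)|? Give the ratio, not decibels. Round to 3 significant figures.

4.70e+04

At ω = 2 rad/s:
zero (1 + j2·0.5) = 1 + j1 → |·| ≈ 1.4142, ∠ ≈ 45.00°
zero (1 + j2·0.0005) = 1 + j0.001 → |·| ≈ 1, ∠ ≈ 0.06°
pole (1 + j2·0.25) = 1 + j0.5 → |·| ≈ 1.118, ∠ ≈ 26.57°
pole (1 + j2·0.2) = 1 + j0.4 → |·| ≈ 1.077, ∠ ≈ 21.80°
|T| = 4e+04 · 1.4142 · 1 / (1.118 · 1.077) ≈ 46980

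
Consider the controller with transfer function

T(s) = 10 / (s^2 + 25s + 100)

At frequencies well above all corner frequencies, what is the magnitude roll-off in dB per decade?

Each pole contributes −20 dB/decade at high frequency; each zero contributes +20 dB/decade.
Net: 0 zero(s) − 2 pole(s) → -40 dB/decade.

-40 dB/decade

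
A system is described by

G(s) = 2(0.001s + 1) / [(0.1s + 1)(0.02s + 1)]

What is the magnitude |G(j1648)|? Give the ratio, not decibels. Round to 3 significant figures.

At ω = 1648 rad/s:
zero (1 + j1648·0.001) = 1 + j1.648 → |·| ≈ 1.9277, ∠ ≈ 58.75°
pole (1 + j1648·0.1) = 1 + j164.8 → |·| ≈ 164.8, ∠ ≈ 89.65°
pole (1 + j1648·0.02) = 1 + j32.96 → |·| ≈ 32.975, ∠ ≈ 88.26°
|G| = 2 · 1.9277 / (164.8 · 32.975) ≈ 0.00070946

0.000709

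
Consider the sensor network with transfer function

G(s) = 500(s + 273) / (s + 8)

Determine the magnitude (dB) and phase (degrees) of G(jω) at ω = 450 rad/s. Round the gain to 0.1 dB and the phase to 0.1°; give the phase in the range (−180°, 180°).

55.3 dB, -30.2°

At s = jω = j450:
zero (s+273): 273 + j450 → |·| = √(273²+450²) = √277029 ≈ 526.34, ∠ = arctan(450/273) ≈ 58.76°
pole (s+8): 8 + j450 → |·| = √(8²+450²) = √202564 ≈ 450.07, ∠ = arctan(450/8) ≈ 88.98°
|G| = 500 · 526.34 / 450.07 ≈ 584.73
Gain = 20 log₁₀(584.73) ≈ 55.34 dB
∠G = 58.76° − 88.98° = -30.22°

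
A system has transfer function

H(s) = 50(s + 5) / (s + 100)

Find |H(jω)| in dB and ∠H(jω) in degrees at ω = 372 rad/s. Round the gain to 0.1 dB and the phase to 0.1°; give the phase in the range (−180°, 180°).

33.7 dB, 14.3°

At s = jω = j372:
zero (s+5): 5 + j372 → |·| = √(5²+372²) = √138409 ≈ 372.03, ∠ = arctan(372/5) ≈ 89.23°
pole (s+100): 100 + j372 → |·| = √(100²+372²) = √148384 ≈ 385.21, ∠ = arctan(372/100) ≈ 74.95°
|H| = 50 · 372.03 / 385.21 ≈ 48.289
Gain = 20 log₁₀(48.289) ≈ 33.68 dB
∠H = 89.23° − 74.95° = 14.28°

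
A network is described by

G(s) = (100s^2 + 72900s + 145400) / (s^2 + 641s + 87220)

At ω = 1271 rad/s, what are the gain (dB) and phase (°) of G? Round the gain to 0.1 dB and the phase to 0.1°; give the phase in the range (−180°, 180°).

Substitute s = j1271:
Numerator: 100(j1271)^2 + 72900(j1271) + 145400 = -161398700 + j92655900
Denominator: (j1271)^2 + 641(j1271) + 87220 = -1528221 + j814711
|N| = √(161398700² + 92655900²) ≈ 1.861e+08, ∠N ≈ 150.14°
|D| = √(1528221² + 814711²) ≈ 1.7318e+06, ∠D ≈ 151.94°
|G| = 1.861e+08 / 1.7318e+06 ≈ 107.46
Gain = 20 log₁₀(107.46) ≈ 40.62 dB
∠G = 150.14° − 151.94° = -1.80°

40.6 dB, -1.8°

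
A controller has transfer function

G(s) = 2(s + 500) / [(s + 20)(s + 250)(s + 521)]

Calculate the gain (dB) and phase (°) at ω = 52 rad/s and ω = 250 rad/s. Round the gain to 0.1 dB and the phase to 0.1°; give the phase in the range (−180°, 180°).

At s = jω = j52:
zero (s+500): 500 + j52 → |·| = √(500²+52²) = √252704 ≈ 502.7, ∠ = arctan(52/500) ≈ 5.94°
pole (s+20): 20 + j52 → |·| = √(20²+52²) = √3104 ≈ 55.714, ∠ = arctan(52/20) ≈ 68.96°
pole (s+250): 250 + j52 → |·| = √(250²+52²) = √65204 ≈ 255.35, ∠ = arctan(52/250) ≈ 11.75°
pole (s+521): 521 + j52 → |·| = √(521²+52²) = √274145 ≈ 523.59, ∠ = arctan(52/521) ≈ 5.70°
|G| = 2 · 502.7 / 7.4489e+06 ≈ 0.00013497
Gain = 20 log₁₀(0.00013497) ≈ -77.40 dB
∠G = 5.94° − 86.41° = -80.47°

At s = jω = j250:
zero (s+500): 500 + j250 → |·| = √(500²+250²) = √312500 ≈ 559.02, ∠ = arctan(250/500) ≈ 26.57°
pole (s+20): 20 + j250 → |·| = √(20²+250²) = √62900 ≈ 250.8, ∠ = arctan(250/20) ≈ 85.43°
pole (s+250): 250 + j250 → |·| = √(250²+250²) = √125000 ≈ 353.55, ∠ = arctan(250/250) ≈ 45.00°
pole (s+521): 521 + j250 → |·| = √(521²+250²) = √333941 ≈ 577.88, ∠ = arctan(250/521) ≈ 25.63°
|G| = 2 · 559.02 / 5.1241e+07 ≈ 2.1819e-05
Gain = 20 log₁₀(2.1819e-05) ≈ -93.22 dB
∠G = 26.57° − 156.06° = -129.49°

ω = 52: -77.4 dB, -80.5°; ω = 250: -93.2 dB, -129.5°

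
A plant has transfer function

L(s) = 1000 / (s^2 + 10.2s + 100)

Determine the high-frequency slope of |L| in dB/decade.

-40 dB/decade

Each pole contributes −20 dB/decade at high frequency; each zero contributes +20 dB/decade.
Net: 0 zero(s) − 2 pole(s) → -40 dB/decade.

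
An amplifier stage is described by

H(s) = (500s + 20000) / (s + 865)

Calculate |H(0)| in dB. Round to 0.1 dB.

H(0) = 20000 / 865 ≈ 23.121
20 log₁₀(23.121) ≈ 27.28 dB

27.3 dB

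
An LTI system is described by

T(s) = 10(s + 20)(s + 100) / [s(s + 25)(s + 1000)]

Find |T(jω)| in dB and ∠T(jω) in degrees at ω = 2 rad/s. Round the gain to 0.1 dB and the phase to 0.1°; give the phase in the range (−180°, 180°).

-7.9 dB, -87.8°

At s = jω = j2:
zero (s+20): 20 + j2 → |·| = √(20²+2²) = √404 ≈ 20.1, ∠ = arctan(2/20) ≈ 5.71°
zero (s+100): 100 + j2 → |·| = √(100²+2²) = √10004 ≈ 100.02, ∠ = arctan(2/100) ≈ 1.15°
pole (s+25): 25 + j2 → |·| = √(25²+2²) = √629 ≈ 25.08, ∠ = arctan(2/25) ≈ 4.57°
pole (s+1000): 1000 + j2 → |·| = √(1000²+2²) = √1000004 ≈ 1000, ∠ = arctan(2/1000) ≈ 0.11°
pole at origin: |s| = 2, ∠ = 90.00° (in denominator)
|T| = 10 · 2010.4 / 50160 ≈ 0.4008
Gain = 20 log₁₀(0.4008) ≈ -7.94 dB
∠T = 6.86° − 94.68° = -87.82°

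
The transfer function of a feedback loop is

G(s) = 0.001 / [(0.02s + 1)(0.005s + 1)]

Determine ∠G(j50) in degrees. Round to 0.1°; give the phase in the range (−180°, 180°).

At ω = 50 rad/s:
pole (1 + j50·0.02) = 1 + j1 → |·| ≈ 1.4142, ∠ ≈ 45.00°
pole (1 + j50·0.005) = 1 + j0.25 → |·| ≈ 1.0308, ∠ ≈ 14.04°
∠G = (0°) − (45.00° + 14.04°) = -59.04°

-59.0°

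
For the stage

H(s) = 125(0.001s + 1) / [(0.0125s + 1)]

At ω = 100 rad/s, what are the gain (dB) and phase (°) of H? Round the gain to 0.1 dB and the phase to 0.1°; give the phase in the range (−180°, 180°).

37.9 dB, -45.6°

At ω = 100 rad/s:
zero (1 + j100·0.001) = 1 + j0.1 → |·| ≈ 1.005, ∠ ≈ 5.71°
pole (1 + j100·0.0125) = 1 + j1.25 → |·| ≈ 1.6008, ∠ ≈ 51.34°
|H| = 125 · 1.005 / (1.6008) ≈ 78.476
Gain = 20 log₁₀(78.476) ≈ 37.89 dB
∠H = (5.71°) − (51.34°) = -45.63°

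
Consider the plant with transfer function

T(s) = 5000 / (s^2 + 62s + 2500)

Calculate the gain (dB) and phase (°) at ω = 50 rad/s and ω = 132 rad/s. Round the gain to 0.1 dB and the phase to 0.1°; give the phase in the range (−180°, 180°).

ω = 50: 4.2 dB, -90.0°; ω = 132: -10.6 dB, -151.3°

At s = jω = j50:
quadratic: (j50)² + 62·j50 + 2500 = 0 + j3100 → |·| ≈ 3100, ∠ ≈ 90.00°
|T| = 5000 / 3100 ≈ 1.6129
Gain = 20 log₁₀(1.6129) ≈ 4.15 dB
∠T = 0.00° − 90.00° = -90.00°

At s = jω = j132:
quadratic: (j132)² + 62·j132 + 2500 = -14924 + j8184 → |·| ≈ 17021, ∠ ≈ 151.26°
|T| = 5000 / 17021 ≈ 0.29375
Gain = 20 log₁₀(0.29375) ≈ -10.64 dB
∠T = 0.00° − 151.26° = -151.26°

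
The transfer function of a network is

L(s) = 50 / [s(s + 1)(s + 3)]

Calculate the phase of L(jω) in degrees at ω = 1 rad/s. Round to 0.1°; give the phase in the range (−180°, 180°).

-153.4°

At s = jω = j1:
pole (s+1): 1 + j1 → |·| = √(1²+1²) = √2 ≈ 1.4142, ∠ = arctan(1/1) ≈ 45.00°
pole (s+3): 3 + j1 → |·| = √(3²+1²) = √10 ≈ 3.1623, ∠ = arctan(1/3) ≈ 18.43°
pole at origin: |s| = 1, ∠ = 90.00° (in denominator)
∠L = 0.00° − 153.43° = -153.43°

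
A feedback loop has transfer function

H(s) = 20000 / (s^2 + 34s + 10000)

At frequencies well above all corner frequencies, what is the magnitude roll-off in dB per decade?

-40 dB/decade

Each pole contributes −20 dB/decade at high frequency; each zero contributes +20 dB/decade.
Net: 0 zero(s) − 2 pole(s) → -40 dB/decade.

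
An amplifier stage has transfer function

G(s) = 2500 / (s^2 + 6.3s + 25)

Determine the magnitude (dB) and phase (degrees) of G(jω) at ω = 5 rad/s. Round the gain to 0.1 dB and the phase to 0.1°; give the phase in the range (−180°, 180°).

38.0 dB, -90.0°

At s = jω = j5:
quadratic: (j5)² + 6.3·j5 + 25 = 0 + j31.5 → |·| ≈ 31.5, ∠ ≈ 90.00°
|G| = 2500 / 31.5 ≈ 79.365
Gain = 20 log₁₀(79.365) ≈ 37.99 dB
∠G = 0.00° − 90.00° = -90.00°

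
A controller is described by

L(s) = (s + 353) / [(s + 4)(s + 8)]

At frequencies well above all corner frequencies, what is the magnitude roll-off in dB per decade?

Each pole contributes −20 dB/decade at high frequency; each zero contributes +20 dB/decade.
Net: 1 zero(s) − 2 pole(s) → -20 dB/decade.

-20 dB/decade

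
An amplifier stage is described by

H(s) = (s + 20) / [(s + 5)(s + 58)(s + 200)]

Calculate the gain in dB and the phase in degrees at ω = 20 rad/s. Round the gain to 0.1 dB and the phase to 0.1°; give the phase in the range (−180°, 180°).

-79.1 dB, -55.7°

At s = jω = j20:
zero (s+20): 20 + j20 → |·| = √(20²+20²) = √800 ≈ 28.284, ∠ = arctan(20/20) ≈ 45.00°
pole (s+5): 5 + j20 → |·| = √(5²+20²) = √425 ≈ 20.616, ∠ = arctan(20/5) ≈ 75.96°
pole (s+58): 58 + j20 → |·| = √(58²+20²) = √3764 ≈ 61.351, ∠ = arctan(20/58) ≈ 19.03°
pole (s+200): 200 + j20 → |·| = √(200²+20²) = √40400 ≈ 201, ∠ = arctan(20/200) ≈ 5.71°
|H| = 1 · 28.284 / 2.5423e+05 ≈ 0.00011125
Gain = 20 log₁₀(0.00011125) ≈ -79.07 dB
∠H = 45.00° − 100.70° = -55.70°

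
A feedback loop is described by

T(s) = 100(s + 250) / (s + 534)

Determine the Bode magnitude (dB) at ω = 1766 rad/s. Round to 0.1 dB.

39.7 dB

At s = jω = j1766:
zero (s+250): 250 + j1766 → |·| = √(250²+1766²) = √3181256 ≈ 1783.6, ∠ = arctan(1766/250) ≈ 81.94°
pole (s+534): 534 + j1766 → |·| = √(534²+1766²) = √3403912 ≈ 1845, ∠ = arctan(1766/534) ≈ 73.18°
|T| = 100 · 1783.6 / 1845 ≈ 96.672
Gain = 20 log₁₀(96.672) ≈ 39.71 dB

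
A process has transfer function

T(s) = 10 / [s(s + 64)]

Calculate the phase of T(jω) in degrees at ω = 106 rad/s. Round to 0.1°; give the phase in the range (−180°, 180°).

At s = jω = j106:
pole (s+64): 64 + j106 → |·| = √(64²+106²) = √15332 ≈ 123.82, ∠ = arctan(106/64) ≈ 58.88°
pole at origin: |s| = 106, ∠ = 90.00° (in denominator)
∠T = 0.00° − 148.88° = -148.88°

-148.9°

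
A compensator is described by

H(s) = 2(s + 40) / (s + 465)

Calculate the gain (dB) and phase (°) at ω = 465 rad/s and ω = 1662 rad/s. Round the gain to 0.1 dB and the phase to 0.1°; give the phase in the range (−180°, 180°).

At s = jω = j465:
zero (s+40): 40 + j465 → |·| = √(40²+465²) = √217825 ≈ 466.72, ∠ = arctan(465/40) ≈ 85.08°
pole (s+465): 465 + j465 → |·| = √(465²+465²) = √432450 ≈ 657.61, ∠ = arctan(465/465) ≈ 45.00°
|H| = 2 · 466.72 / 657.61 ≈ 1.4194
Gain = 20 log₁₀(1.4194) ≈ 3.04 dB
∠H = 85.08° − 45.00° = 40.08°

At s = jω = j1662:
zero (s+40): 40 + j1662 → |·| = √(40²+1662²) = √2763844 ≈ 1662.5, ∠ = arctan(1662/40) ≈ 88.62°
pole (s+465): 465 + j1662 → |·| = √(465²+1662²) = √2978469 ≈ 1725.8, ∠ = arctan(1662/465) ≈ 74.37°
|H| = 2 · 1662.5 / 1725.8 ≈ 1.9266
Gain = 20 log₁₀(1.9266) ≈ 5.70 dB
∠H = 88.62° − 74.37° = 14.25°

ω = 465: 3.0 dB, 40.1°; ω = 1662: 5.7 dB, 14.3°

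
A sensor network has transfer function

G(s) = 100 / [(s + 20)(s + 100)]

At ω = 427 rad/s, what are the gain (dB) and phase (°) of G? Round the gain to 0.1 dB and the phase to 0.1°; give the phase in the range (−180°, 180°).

-65.5 dB, -164.1°

At s = jω = j427:
pole (s+20): 20 + j427 → |·| = √(20²+427²) = √182729 ≈ 427.47, ∠ = arctan(427/20) ≈ 87.32°
pole (s+100): 100 + j427 → |·| = √(100²+427²) = √192329 ≈ 438.55, ∠ = arctan(427/100) ≈ 76.82°
|G| = 100 / 1.8747e+05 ≈ 0.00053342
Gain = 20 log₁₀(0.00053342) ≈ -65.46 dB
∠G = 0.00° − 164.14° = -164.14°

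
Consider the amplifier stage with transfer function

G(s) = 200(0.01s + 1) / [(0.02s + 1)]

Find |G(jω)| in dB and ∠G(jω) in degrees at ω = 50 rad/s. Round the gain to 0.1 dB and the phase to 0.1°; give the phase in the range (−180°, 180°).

At ω = 50 rad/s:
zero (1 + j50·0.01) = 1 + j0.5 → |·| ≈ 1.118, ∠ ≈ 26.57°
pole (1 + j50·0.02) = 1 + j1 → |·| ≈ 1.4142, ∠ ≈ 45.00°
|G| = 200 · 1.118 / (1.4142) ≈ 158.11
Gain = 20 log₁₀(158.11) ≈ 43.98 dB
∠G = (26.57°) − (45.00°) = -18.43°

44.0 dB, -18.4°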